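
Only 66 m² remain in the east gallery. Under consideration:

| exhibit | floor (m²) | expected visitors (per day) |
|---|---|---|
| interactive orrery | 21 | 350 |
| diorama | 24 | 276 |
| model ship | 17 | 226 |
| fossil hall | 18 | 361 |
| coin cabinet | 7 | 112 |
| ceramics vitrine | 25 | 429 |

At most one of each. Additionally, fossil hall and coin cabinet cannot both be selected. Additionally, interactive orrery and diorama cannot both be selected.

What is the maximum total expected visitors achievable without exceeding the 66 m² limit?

The ratio ordering already packs tightly: interactive orrery + fossil hall + ceramics vitrine, 64 m², 1140.

1140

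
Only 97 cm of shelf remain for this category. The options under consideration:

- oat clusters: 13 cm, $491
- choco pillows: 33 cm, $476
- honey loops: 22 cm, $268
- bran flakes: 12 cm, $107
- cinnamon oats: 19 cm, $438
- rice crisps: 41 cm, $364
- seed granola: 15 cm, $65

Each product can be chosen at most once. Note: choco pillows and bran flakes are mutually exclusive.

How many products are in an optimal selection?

Best achievable weekly sales is 1673.
One optimal bundle: oat clusters + choco pillows + honey loops + cinnamon oats (87 cm).
Any selection reaching 1673 contains exactly 4 products.

4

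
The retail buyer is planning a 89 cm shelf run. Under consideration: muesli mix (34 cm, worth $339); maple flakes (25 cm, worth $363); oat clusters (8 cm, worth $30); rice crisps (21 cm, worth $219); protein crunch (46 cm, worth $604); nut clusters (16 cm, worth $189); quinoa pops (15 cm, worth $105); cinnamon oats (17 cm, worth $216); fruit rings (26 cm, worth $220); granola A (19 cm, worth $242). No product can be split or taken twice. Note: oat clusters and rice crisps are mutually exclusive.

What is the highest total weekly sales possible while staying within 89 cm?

1183

The ratio ordering already packs tightly: maple flakes + protein crunch + cinnamon oats, 88 cm, 1183.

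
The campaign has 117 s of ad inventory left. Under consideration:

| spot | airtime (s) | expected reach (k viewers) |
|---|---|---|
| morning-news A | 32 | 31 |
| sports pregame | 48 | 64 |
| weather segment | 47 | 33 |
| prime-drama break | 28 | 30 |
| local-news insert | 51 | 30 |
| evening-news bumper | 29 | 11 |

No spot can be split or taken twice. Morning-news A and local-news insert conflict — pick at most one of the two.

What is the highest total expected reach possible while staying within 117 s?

Density check — sports pregame 1.33, prime-drama break 1.07, morning-news A 0.97, weather segment 0.70 are the best per s.
Taking morning-news A + sports pregame + prime-drama break: 108 s used, 125 in expected reach.
An exhaustive check of the 64 subsets confirms 125.

125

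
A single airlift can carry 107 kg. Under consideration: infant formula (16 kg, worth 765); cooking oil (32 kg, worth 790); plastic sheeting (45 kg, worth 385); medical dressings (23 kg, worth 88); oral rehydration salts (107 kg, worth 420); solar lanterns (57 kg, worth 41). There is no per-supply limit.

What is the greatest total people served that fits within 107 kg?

4590

6×infant formula uses 96 of the 107 kg and totals 4590.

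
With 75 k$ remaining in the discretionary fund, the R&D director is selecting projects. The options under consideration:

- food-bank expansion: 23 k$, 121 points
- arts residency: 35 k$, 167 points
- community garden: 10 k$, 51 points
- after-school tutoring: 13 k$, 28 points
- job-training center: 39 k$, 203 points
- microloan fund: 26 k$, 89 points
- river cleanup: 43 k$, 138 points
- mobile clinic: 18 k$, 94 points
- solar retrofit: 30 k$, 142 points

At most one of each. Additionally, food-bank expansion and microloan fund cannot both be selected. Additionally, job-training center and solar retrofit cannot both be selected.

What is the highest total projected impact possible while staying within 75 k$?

375

Ranking by ratio (projected impact/k$): food-bank expansion 5.26, mobile clinic 5.22, job-training center 5.21, community garden 5.10.
The ratio heuristic lands on food-bank expansion + community garden + after-school tutoring + mobile clinic (294) but leaves 11 k$ idle.
Replace after-school tutoring and mobile clinic with job-training center: the trade gains 81 net, giving 375 at 72 k$.
Nothing else feasible within 75 k$ beats 375.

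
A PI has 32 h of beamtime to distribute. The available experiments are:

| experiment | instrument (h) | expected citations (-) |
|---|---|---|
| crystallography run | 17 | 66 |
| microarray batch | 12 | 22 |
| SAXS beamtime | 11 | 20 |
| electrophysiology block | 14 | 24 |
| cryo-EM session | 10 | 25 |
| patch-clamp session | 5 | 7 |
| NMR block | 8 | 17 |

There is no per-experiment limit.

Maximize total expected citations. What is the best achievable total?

98

Density check — crystallography run 3.88, cryo-EM session 2.50, NMR block 2.12, microarray batch 1.83 are the best per h.
The ratio ordering already packs tightly: crystallography run + cryo-EM session + patch-clamp session, 32 h, 98.
That's the maximum — no swap from here does better than 98.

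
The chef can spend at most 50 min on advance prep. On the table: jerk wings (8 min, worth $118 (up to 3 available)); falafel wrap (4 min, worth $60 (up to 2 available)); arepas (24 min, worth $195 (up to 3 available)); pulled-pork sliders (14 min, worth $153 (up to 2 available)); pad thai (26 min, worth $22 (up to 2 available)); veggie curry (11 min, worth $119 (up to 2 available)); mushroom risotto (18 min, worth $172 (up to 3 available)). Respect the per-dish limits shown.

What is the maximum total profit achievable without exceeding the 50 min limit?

652

Ranking by ratio (profit/min): falafel wrap 15.00, jerk wings 14.75, pulled-pork sliders 10.93, veggie curry 10.82.
A density-first pass picks 3×jerk wings + 2×falafel wrap + pulled-pork sliders — 627 at 46 min.
Replace falafel wrap and pulled-pork sliders with 2×veggie curry: the trade gains 25 net, giving 652 at 50 min.
That's the maximum — no swap from here does better than 652.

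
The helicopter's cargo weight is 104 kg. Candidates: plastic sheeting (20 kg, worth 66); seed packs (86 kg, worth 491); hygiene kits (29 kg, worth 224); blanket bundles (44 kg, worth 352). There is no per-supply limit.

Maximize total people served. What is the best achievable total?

800

The ratio heuristic lands on 2×blanket bundles (704) but leaves 16 kg idle.
Dropping blanket bundles frees 44 kg; slotting in 2×hygiene kits (58 kg) lifts the total to 800 at 102 kg.
No other feasible combination exceeds 800.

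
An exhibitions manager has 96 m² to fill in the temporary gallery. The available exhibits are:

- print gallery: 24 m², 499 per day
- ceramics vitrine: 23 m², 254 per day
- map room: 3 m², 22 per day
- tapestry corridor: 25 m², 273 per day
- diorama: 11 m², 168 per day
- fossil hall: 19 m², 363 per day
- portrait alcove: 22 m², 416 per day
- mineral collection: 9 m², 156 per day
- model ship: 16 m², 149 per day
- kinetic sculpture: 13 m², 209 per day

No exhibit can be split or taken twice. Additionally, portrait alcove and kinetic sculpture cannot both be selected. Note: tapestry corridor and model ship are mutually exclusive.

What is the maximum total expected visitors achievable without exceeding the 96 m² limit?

1624

Density check — print gallery 20.79, fossil hall 19.11, portrait alcove 18.91 are the best per m².
Best packing: print gallery + map room + diorama + fossil hall + portrait alcove + mineral collection — 88 m², 1624 total.
Next best is print gallery + map room + diorama + fossil hall + portrait alcove + model ship at 1617 (95 m²) — short by 7.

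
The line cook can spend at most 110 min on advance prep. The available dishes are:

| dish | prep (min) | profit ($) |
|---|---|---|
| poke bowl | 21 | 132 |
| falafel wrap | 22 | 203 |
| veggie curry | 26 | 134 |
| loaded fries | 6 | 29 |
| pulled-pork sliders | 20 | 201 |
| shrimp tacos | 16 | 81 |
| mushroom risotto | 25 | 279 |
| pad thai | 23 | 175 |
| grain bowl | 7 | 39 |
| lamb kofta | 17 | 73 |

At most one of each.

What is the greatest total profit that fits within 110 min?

939

Taking the top-ratio dishes first gives falafel wrap + loaded fries + pulled-pork sliders + mushroom risotto + pad thai + grain bowl for 926 (103 min).
The 13 min tied up in loaded fries and grain bowl is better spent on shrimp tacos — total rises to 939 (106 min).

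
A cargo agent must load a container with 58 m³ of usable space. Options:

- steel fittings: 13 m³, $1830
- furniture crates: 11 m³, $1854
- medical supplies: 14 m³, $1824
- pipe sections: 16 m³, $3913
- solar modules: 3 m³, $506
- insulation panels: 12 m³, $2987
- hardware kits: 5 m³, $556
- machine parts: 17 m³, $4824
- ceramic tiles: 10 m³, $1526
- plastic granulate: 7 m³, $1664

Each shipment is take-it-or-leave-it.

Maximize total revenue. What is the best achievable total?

13944

Filling by ratio: pipe sections + solar modules + insulation panels + machine parts + plastic granulate for 13894, with 3 m³ left unused.
Dropping solar modules frees 3 m³; slotting in hardware kits (5 m³) lifts the total to 13944 at 57 m³.
The closest alternative, pipe sections + solar modules + insulation panels + machine parts + plastic granulate, reaches only 13894.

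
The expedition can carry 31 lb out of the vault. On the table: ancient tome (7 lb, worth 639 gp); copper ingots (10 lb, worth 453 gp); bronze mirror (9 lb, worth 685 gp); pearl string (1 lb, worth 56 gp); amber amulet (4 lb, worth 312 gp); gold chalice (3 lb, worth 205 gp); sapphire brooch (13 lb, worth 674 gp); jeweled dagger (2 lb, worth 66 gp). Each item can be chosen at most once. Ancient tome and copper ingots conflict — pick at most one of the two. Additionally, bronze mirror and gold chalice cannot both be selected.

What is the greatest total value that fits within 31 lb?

2064

Ancient tome + bronze mirror + sapphire brooch + jeweled dagger uses 31 of the 31 lb and totals 2064.
Nothing else feasible within 31 lb beats 2064.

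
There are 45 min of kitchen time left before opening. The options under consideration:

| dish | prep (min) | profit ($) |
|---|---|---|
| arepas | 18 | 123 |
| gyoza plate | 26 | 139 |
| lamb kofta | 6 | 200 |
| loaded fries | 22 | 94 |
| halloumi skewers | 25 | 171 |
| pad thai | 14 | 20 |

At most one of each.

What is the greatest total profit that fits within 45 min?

391

Density check — lamb kofta 33.33, halloumi skewers 6.84, arepas 6.83, gyoza plate 5.35 are the best per min.
Lamb kofta + halloumi skewers + pad thai uses 45 of the 45 min and totals 391.
The closest alternative, lamb kofta + halloumi skewers, reaches only 371.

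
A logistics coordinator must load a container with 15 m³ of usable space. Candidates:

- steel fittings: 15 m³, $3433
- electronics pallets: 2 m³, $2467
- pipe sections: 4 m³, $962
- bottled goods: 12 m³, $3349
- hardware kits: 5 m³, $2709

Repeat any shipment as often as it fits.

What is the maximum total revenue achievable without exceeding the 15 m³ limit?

17269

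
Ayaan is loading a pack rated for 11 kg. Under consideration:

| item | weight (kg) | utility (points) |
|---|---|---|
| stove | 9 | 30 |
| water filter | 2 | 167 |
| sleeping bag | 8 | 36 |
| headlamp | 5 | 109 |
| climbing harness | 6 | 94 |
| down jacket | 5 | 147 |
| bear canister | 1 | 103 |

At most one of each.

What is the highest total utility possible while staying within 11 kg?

417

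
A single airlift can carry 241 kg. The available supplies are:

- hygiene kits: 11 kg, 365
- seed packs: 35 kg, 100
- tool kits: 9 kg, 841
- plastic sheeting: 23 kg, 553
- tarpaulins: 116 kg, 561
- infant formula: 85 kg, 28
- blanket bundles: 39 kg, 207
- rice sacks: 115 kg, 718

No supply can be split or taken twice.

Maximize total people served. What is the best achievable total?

2784

Taking hygiene kits + seed packs + tool kits + plastic sheeting + blanket bundles + rice sacks: 232 kg used, 2784 in people served.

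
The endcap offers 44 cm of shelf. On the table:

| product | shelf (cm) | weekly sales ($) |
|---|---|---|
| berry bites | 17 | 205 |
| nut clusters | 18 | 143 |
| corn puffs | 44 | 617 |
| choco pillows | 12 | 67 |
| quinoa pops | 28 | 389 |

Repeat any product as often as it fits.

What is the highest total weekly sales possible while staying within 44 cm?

617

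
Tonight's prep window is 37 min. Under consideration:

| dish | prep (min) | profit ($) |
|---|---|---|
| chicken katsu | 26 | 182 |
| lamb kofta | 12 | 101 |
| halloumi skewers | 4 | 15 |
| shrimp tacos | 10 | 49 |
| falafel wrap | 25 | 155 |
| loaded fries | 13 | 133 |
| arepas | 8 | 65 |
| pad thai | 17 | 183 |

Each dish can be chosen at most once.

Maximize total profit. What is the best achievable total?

349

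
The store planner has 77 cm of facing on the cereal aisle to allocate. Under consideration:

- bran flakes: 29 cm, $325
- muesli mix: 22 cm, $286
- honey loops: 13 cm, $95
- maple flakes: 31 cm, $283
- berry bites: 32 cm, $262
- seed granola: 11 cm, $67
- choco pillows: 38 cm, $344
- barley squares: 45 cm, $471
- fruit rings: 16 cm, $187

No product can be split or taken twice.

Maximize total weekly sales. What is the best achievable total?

817

Ranking by ratio (weekly sales/cm): muesli mix 13.00, fruit rings 11.69, bran flakes 11.21.
Greedy by ratio would take bran flakes + muesli mix + fruit rings: 67 cm used, total 798.
Replace bran flakes with choco pillows: the trade gains 19 net, giving 817 at 76 cm.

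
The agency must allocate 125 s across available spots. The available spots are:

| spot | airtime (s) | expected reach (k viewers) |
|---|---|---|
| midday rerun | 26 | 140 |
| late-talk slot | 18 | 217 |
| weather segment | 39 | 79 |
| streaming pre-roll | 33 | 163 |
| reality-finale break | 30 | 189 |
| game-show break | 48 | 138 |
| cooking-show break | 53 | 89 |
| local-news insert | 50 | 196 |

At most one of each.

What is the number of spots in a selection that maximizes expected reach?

4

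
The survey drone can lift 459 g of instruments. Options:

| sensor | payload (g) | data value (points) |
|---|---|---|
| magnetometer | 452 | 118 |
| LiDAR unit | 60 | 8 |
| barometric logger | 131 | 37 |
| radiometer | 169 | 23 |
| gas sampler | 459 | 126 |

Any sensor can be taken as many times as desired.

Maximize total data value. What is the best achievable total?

126

Taking the top-ratio sensors first gives LiDAR unit + 3×barometric logger for 119 (453 g).
The 453 g tied up in LiDAR unit and 3×barometric logger is better spent on gas sampler — total rises to 126 (459 g).
Nothing else within 459 g beats 126.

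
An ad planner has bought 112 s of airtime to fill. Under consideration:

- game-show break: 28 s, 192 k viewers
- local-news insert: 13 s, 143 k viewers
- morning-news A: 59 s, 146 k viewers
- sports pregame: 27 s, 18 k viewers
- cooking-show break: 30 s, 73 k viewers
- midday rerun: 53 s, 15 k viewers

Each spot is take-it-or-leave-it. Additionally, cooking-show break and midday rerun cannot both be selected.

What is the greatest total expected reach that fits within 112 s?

481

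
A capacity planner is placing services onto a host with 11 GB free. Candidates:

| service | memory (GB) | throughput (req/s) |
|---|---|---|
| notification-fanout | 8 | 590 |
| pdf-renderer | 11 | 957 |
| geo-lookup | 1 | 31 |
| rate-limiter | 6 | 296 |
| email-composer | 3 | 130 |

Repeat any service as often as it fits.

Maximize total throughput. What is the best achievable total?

The ratio ordering already packs tightly: pdf-renderer, 11 GB, 957.
Nothing else within 11 GB beats 957.

957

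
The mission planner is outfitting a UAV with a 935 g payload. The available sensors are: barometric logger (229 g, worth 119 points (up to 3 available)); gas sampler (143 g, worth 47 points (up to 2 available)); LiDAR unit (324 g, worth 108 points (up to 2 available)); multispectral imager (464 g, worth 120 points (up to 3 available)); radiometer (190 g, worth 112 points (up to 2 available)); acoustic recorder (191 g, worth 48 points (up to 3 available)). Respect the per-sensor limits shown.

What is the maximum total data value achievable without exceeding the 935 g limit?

Filling by ratio: 2×barometric logger + 2×radiometer for 462, with 97 g left unused.
Dropping radiometer frees 190 g; slotting in barometric logger (229 g) lifts the total to 469 at 877 g.
No other feasible combination exceeds 469.

469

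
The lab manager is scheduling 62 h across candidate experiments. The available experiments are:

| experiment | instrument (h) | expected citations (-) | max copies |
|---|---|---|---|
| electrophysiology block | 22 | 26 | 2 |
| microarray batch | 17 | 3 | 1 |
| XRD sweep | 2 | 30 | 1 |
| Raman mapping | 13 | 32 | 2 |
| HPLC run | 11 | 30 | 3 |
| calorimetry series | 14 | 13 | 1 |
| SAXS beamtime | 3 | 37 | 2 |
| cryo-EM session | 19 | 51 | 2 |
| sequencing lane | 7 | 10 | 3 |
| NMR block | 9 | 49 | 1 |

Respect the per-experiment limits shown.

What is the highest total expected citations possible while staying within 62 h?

Ranking by ratio (expected citations/h): XRD sweep 15.00, SAXS beamtime 12.33, NMR block 5.44.
Greedy by ratio would take XRD sweep + 3×HPLC run + 2×SAXS beamtime + sequencing lane + NMR block: 57 h used, total 253.
Dropping 3×HPLC run and sequencing lane frees 40 h; slotting in 2×Raman mapping + cryo-EM session (45 h) lifts the total to 268 at 62 h.
That's the maximum — no swap from here does better than 268.

268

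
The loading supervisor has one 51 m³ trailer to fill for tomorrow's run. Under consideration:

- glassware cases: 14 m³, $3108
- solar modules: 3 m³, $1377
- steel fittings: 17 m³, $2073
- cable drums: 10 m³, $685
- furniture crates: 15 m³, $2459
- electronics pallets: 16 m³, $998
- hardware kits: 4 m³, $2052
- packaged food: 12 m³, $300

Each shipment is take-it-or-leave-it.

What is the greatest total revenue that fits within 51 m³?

Filling by ratio: glassware cases + solar modules + cable drums + furniture crates + hardware kits for 9681, with 5 m³ left unused.
Dropping solar modules and cable drums frees 13 m³; slotting in steel fittings (17 m³) lifts the total to 9692 at 50 m³.
Runner-up glassware cases + solar modules + cable drums + furniture crates + hardware kits tops out at 9681.

9692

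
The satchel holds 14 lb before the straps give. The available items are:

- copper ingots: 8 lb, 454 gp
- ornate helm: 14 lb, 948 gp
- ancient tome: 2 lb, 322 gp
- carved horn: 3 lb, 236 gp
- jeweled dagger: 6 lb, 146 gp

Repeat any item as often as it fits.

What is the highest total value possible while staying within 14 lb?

7×ancient tome uses 14 of the 14 lb and totals 2254.

2254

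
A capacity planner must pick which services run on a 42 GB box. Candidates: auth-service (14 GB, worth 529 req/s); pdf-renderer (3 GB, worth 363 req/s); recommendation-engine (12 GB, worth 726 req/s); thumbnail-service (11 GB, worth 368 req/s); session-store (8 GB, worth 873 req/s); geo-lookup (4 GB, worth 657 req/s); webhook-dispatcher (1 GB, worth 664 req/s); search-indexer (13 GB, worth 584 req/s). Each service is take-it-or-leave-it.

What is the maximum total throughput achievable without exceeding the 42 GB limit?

3867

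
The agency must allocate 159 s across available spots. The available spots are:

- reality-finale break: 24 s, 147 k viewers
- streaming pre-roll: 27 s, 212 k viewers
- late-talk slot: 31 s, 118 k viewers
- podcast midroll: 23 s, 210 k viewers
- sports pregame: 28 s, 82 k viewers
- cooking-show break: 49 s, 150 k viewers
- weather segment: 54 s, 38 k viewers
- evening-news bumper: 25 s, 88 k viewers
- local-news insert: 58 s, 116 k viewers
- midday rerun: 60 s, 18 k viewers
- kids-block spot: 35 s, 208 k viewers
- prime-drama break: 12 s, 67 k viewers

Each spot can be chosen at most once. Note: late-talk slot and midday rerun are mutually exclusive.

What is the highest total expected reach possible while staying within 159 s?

962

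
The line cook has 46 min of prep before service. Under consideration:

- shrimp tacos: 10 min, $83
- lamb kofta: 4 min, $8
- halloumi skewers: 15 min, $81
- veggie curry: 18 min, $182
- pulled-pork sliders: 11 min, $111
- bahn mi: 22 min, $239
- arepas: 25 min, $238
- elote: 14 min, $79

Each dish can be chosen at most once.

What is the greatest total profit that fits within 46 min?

433

Density check — bahn mi 10.86, veggie curry 10.11, pulled-pork sliders 10.09 are the best per min.
Taking the top-ratio dishes first gives lamb kofta + veggie curry + bahn mi for 429 (44 min).
Replace lamb kofta and veggie curry with shrimp tacos + pulled-pork sliders: the trade gains 4 net, giving 433 at 43 min.
Runner-up shrimp tacos + pulled-pork sliders + arepas tops out at 432.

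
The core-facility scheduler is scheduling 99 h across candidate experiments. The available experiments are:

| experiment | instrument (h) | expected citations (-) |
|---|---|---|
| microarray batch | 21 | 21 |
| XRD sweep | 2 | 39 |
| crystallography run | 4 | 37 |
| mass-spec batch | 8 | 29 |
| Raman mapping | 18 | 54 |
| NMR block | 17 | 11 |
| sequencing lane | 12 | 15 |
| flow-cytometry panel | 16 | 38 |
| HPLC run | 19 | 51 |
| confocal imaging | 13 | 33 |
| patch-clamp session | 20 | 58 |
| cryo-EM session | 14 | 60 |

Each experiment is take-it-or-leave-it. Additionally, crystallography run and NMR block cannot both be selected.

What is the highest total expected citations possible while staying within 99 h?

361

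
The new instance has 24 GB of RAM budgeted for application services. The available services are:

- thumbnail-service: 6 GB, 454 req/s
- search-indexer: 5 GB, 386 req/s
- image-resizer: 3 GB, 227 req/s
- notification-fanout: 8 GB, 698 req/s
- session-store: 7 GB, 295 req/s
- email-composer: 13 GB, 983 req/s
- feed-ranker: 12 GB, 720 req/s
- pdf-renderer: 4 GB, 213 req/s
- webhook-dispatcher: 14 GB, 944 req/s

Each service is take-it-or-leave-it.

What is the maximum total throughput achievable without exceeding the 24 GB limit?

1908

Ranking by ratio (throughput/GB): notification-fanout 87.25, search-indexer 77.20, thumbnail-service 75.67.
A density-first pass picks thumbnail-service + search-indexer + image-resizer + notification-fanout — 1765 at 22 GB.
The 11 GB tied up in thumbnail-service and search-indexer is better spent on email-composer — total rises to 1908 (24 GB).
No other feasible combination exceeds 1908.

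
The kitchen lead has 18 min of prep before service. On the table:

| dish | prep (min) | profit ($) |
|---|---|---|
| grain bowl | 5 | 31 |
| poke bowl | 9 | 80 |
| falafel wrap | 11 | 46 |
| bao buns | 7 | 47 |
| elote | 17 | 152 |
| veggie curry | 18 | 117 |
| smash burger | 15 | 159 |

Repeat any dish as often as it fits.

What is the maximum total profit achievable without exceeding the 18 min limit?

160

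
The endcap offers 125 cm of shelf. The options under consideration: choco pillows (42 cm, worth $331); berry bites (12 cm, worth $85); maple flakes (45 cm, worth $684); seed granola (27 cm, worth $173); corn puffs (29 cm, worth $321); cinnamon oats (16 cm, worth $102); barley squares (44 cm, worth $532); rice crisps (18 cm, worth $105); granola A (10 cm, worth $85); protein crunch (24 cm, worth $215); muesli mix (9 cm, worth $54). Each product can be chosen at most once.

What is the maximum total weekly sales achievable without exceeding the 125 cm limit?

Density check — maple flakes 15.20, barley squares 12.09, corn puffs 11.07, protein crunch 8.96 are the best per cm.
Best packing: maple flakes + corn puffs + barley squares — 118 cm, 1537 total.

1537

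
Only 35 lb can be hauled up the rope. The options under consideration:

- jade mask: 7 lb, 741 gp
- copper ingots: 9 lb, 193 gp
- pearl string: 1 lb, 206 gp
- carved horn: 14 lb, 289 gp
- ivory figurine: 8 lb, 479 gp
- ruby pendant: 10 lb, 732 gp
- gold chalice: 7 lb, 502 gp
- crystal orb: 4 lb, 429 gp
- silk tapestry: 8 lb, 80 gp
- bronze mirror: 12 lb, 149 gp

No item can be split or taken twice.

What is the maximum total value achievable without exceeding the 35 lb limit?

Density check — pearl string 206.00, crystal orb 107.25, jade mask 105.86 are the best per lb.
Taking the top-ratio items first gives jade mask + pearl string + ruby pendant + gold chalice + crystal orb for 2610 (29 lb).
Replace crystal orb with ivory figurine: the trade gains 50 net, giving 2660 at 33 lb.
Nothing else within 35 lb beats 2660.

2660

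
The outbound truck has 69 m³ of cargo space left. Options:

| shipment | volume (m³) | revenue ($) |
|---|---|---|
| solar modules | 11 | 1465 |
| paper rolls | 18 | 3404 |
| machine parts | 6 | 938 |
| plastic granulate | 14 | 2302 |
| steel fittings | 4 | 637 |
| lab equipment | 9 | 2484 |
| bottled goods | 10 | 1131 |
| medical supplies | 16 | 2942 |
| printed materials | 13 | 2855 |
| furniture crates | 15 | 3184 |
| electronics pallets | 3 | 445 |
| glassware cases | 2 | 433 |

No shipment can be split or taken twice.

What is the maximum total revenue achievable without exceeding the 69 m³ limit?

14229

A density-first pass picks paper rolls + machine parts + steel fittings + lab equipment + printed materials + furniture crates + glassware cases — 13935 at 67 m³.
Replace machine parts and steel fittings and glassware cases with plastic granulate: the trade gains 294 net, giving 14229 at 69 m³.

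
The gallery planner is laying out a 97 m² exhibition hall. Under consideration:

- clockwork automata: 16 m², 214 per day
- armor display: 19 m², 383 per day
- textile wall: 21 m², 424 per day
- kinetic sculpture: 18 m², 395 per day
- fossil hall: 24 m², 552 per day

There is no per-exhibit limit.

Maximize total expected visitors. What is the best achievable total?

Ranking by ratio (expected visitors/m²): fossil hall 23.00, kinetic sculpture 21.94, textile wall 20.19.
Taking 4×fossil hall: 96 m² used, 2208 in expected visitors.
The spare 1 m² is too small for any remaining exhibit, and no exchange beats 2208.

2208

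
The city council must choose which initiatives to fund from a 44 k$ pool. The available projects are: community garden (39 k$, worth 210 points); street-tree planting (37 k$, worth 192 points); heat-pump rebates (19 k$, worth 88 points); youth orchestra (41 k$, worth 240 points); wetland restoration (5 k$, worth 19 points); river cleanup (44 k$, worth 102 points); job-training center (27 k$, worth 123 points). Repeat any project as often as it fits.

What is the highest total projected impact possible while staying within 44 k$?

240

Taking youth orchestra: 41 k$ used, 240 in projected impact.
Every other selection either busts 44 k$ or fails to beat 240.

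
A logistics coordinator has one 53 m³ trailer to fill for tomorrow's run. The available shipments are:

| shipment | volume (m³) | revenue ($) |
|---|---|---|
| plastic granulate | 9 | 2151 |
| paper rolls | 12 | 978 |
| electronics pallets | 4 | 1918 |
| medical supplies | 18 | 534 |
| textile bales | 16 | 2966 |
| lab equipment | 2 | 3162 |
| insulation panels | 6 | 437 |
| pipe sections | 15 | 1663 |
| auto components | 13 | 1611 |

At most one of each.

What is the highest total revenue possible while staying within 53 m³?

Greedy by ratio would take plastic granulate + electronics pallets + textile bales + lab equipment + insulation panels + auto components: 50 m³ used, total 12245.
Replace auto components with pipe sections: the trade gains 52 net, giving 12297 at 52 m³.
The closest alternative, plastic granulate + electronics pallets + textile bales + lab equipment + insulation panels + auto components, reaches only 12245.

12297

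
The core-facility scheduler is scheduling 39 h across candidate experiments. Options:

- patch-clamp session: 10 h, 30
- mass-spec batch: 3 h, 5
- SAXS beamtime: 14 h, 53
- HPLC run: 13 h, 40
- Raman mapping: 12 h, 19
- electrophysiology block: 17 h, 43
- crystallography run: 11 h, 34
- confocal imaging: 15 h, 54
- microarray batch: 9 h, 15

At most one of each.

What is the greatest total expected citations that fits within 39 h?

137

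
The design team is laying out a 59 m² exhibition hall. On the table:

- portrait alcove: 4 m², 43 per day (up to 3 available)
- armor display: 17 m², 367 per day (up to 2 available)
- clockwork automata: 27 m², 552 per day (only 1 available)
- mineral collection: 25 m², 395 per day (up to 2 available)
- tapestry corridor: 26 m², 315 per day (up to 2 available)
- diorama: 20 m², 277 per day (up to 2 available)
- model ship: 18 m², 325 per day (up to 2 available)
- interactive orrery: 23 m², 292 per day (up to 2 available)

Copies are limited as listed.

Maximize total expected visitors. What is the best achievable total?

Taking the top-ratio exhibits first gives portrait alcove + 2×armor display + model ship for 1102 (56 m²).
Dropping portrait alcove and model ship frees 22 m²; slotting in mineral collection (25 m²) lifts the total to 1129 at 59 m².
Every other selection either busts 59 m² or exceeds an availability limit or fails to beat 1129.

1129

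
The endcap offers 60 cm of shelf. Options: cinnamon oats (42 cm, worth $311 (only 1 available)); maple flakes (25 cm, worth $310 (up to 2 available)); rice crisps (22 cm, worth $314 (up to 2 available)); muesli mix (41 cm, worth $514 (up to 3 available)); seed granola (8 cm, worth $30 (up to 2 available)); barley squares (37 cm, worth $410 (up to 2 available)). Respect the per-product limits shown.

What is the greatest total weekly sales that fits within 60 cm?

Ranking by ratio (weekly sales/cm): rice crisps 14.27, muesli mix 12.54, maple flakes 12.40, barley squares 11.08.
A density-first pass picks 2×rice crisps + 2×seed granola — 688 at 60 cm.
Dropping rice crisps and 2×seed granola frees 38 cm; slotting in barley squares (37 cm) lifts the total to 724 at 59 cm.
Every other selection either busts 60 cm or exceeds an availability limit or fails to beat 724.

724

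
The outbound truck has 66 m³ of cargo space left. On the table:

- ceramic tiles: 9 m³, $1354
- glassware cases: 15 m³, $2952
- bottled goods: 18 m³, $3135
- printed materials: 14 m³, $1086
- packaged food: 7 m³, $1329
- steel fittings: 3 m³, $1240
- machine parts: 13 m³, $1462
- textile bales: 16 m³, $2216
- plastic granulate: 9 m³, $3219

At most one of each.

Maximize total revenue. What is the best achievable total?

Greedy by ratio would take ceramic tiles + glassware cases + bottled goods + packaged food + steel fittings + plastic granulate: 61 m³ used, total 13229.
Replace ceramic tiles with machine parts: the trade gains 108 net, giving 13337 at 65 m³.
The spare 1 m³ is too small for any remaining shipment, and no exchange beats 13337.

13337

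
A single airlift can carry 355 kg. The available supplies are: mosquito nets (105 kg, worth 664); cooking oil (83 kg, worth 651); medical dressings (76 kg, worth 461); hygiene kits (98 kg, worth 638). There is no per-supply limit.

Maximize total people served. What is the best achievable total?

2617

The ratio heuristic lands on 4×cooking oil (2604) but leaves 23 kg idle.
Replace cooking oil with mosquito nets: the trade gains 13 net, giving 2617 at 354 kg.
Every other selection either busts 355 kg or fails to beat 2617.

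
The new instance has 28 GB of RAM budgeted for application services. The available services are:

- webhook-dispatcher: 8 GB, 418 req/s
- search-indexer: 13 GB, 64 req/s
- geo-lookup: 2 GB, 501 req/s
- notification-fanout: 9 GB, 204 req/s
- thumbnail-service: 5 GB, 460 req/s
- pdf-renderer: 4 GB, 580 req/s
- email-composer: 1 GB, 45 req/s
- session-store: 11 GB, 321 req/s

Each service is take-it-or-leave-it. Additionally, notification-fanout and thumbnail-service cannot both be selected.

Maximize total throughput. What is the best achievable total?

2004

Taking webhook-dispatcher + geo-lookup + thumbnail-service + pdf-renderer + email-composer: 20 GB used, 2004 in throughput.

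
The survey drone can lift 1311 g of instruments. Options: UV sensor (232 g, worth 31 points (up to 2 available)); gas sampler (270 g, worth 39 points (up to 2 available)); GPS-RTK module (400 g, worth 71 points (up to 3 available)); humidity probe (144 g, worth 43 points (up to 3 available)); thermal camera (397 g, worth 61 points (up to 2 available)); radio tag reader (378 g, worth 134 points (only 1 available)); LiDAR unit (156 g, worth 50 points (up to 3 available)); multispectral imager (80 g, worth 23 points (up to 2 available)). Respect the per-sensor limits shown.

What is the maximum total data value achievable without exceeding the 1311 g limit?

The ratio heuristic lands on 3×humidity probe + radio tag reader + 3×LiDAR unit (413) but leaves 33 g idle.
The 144 g tied up in humidity probe is better spent on 2×multispectral imager — total rises to 416 (1294 g).
Nothing else within 1311 g beats 416.

416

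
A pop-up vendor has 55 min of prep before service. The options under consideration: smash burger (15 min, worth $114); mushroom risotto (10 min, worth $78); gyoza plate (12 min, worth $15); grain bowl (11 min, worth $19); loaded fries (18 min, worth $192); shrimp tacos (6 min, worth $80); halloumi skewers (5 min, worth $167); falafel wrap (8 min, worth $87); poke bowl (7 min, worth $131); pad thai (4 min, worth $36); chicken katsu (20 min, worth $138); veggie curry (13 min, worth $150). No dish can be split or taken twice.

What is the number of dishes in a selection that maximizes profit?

6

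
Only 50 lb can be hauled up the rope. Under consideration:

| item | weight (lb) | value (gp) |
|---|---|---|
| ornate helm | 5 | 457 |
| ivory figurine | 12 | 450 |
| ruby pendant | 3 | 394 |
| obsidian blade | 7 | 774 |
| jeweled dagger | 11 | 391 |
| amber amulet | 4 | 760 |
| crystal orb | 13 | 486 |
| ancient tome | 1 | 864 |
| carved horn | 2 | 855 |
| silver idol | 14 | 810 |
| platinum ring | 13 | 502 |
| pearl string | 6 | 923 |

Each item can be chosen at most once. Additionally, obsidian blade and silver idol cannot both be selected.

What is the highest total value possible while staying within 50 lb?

Ranking by ratio (value/lb): ancient tome 864.00, carved horn 427.50, amber amulet 190.00, pearl string 153.83.
Taking ornate helm + ivory figurine + obsidian blade + amber amulet + ancient tome + carved horn + platinum ring + pearl string: 50 lb used, 5585 in value.

5585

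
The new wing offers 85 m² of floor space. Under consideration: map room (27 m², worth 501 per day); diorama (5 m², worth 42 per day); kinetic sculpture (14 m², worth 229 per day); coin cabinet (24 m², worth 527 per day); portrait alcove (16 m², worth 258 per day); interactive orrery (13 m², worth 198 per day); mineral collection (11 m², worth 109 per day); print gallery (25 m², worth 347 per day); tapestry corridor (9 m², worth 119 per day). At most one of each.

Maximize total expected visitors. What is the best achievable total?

Ranking by ratio (expected visitors/m²): coin cabinet 21.96, map room 18.56, kinetic sculpture 16.36, portrait alcove 16.12.
The ratio heuristic lands on map room + kinetic sculpture + coin cabinet + portrait alcove (1515) but leaves 4 m² idle.
Replace kinetic sculpture with diorama + interactive orrery: the trade gains 11 net, giving 1526 at 85 m².

1526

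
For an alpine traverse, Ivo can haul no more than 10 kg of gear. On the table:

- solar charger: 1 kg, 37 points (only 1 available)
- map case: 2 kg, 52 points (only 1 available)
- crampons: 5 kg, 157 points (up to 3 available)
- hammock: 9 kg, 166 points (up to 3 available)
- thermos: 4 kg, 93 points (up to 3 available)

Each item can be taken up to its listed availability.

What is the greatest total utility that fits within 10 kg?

314

Greedy by ratio would take solar charger + map case + crampons: 8 kg used, total 246.
Dropping solar charger and map case frees 3 kg; slotting in crampons (5 kg) lifts the total to 314 at 10 kg.
Nothing else within 10 kg beats 314.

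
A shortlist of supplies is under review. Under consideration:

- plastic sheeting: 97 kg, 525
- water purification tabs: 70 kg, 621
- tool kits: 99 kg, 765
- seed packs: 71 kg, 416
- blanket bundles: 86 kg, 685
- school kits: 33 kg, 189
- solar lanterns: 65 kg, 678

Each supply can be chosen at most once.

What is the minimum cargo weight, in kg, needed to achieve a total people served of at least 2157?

Minimise kg subject to total people served ≥ 2157.
water purification tabs + blanket bundles + school kits + solar lanterns: 2173 people served at 254 kg.
Any bundle with less than 254 kg falls short of 2157.

254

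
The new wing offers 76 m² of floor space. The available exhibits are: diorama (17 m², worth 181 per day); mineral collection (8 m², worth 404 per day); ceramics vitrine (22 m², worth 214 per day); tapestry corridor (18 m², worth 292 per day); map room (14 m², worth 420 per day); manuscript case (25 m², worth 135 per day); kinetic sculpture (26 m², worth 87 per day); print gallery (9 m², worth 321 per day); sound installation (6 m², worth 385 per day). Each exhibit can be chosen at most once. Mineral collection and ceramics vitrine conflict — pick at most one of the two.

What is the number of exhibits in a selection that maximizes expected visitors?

6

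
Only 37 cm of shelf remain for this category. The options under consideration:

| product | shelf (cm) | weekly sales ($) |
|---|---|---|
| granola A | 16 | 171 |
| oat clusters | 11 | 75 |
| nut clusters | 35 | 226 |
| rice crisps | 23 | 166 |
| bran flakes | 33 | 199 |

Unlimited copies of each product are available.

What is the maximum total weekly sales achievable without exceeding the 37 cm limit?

342

Ranking by ratio (weekly sales/cm): granola A 10.69, rice crisps 7.22, oat clusters 6.82.
Taking 2×granola A: 32 cm used, 342 in weekly sales.
Every other selection either busts 37 cm or fails to beat 342.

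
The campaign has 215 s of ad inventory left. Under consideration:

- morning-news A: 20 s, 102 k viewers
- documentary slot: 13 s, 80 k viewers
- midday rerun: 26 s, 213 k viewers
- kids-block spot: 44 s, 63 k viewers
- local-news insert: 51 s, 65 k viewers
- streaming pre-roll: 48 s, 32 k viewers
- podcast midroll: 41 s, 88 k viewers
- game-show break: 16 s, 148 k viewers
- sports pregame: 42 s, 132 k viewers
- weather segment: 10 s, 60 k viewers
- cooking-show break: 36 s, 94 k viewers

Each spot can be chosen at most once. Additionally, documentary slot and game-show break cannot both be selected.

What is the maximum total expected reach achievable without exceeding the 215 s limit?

837

Morning-news A + midday rerun + podcast midroll + game-show break + sports pregame + weather segment + cooking-show break uses 191 of the 215 s and totals 837.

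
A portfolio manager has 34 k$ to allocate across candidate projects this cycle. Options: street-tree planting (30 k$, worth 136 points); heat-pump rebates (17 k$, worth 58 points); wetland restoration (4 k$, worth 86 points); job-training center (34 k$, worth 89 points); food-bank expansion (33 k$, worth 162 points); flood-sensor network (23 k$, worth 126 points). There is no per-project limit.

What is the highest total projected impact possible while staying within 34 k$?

688

The ratio ordering already packs tightly: 8×wetland restoration, 32 k$, 688.
That's the maximum — no swap from here does better than 688.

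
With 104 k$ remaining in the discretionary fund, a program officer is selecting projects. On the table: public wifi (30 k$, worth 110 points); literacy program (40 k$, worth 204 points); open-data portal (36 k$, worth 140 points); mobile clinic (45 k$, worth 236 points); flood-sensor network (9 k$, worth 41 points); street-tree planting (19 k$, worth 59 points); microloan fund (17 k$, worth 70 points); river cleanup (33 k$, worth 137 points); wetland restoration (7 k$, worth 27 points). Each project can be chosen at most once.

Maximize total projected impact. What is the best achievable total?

510

Filling by ratio: literacy program + mobile clinic + flood-sensor network + wetland restoration for 508, with 3 k$ left unused.
Dropping flood-sensor network and wetland restoration frees 16 k$; slotting in microloan fund (17 k$) lifts the total to 510 at 102 k$.
Next best is literacy program + mobile clinic + flood-sensor network + wetland restoration at 508 (101 k$) — short by 2.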